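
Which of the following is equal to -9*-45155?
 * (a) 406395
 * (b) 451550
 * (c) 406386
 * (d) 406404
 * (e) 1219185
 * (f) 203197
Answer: a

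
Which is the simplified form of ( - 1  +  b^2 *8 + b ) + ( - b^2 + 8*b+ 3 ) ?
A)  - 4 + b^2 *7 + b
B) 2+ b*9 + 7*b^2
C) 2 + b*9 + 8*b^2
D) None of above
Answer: B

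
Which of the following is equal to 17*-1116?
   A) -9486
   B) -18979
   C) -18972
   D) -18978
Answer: C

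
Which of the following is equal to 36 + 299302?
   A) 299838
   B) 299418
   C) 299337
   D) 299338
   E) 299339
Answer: D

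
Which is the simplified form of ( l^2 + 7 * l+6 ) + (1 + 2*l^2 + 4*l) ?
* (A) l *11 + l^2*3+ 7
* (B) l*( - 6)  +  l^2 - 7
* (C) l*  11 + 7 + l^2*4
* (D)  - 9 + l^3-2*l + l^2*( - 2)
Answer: A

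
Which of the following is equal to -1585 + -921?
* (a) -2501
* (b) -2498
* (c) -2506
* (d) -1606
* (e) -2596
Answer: c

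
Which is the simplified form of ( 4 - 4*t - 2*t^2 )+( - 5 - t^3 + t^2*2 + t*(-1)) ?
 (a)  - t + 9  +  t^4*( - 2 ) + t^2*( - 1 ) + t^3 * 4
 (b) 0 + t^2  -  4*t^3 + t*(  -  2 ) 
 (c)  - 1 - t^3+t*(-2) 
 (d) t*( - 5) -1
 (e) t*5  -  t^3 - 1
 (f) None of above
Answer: f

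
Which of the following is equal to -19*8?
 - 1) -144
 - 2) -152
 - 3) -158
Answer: 2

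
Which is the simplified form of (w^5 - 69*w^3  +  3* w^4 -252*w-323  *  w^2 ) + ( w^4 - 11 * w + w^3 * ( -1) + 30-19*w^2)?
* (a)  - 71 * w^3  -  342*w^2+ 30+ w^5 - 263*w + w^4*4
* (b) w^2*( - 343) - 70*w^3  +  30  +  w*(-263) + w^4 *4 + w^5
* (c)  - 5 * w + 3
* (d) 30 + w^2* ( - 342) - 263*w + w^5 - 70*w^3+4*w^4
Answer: d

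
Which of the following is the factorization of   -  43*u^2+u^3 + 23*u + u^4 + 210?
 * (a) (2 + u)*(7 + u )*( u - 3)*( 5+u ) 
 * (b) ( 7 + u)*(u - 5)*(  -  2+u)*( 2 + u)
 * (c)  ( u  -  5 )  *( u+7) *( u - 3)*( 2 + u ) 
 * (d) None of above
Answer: c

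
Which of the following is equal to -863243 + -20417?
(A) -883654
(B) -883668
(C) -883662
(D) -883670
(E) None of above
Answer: E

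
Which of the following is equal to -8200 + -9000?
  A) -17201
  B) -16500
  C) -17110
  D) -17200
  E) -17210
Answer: D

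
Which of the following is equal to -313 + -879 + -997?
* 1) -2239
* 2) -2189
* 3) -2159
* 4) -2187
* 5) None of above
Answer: 2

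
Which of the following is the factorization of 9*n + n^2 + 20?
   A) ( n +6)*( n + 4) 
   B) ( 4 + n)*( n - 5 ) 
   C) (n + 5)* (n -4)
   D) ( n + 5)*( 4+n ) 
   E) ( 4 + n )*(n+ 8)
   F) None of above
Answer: D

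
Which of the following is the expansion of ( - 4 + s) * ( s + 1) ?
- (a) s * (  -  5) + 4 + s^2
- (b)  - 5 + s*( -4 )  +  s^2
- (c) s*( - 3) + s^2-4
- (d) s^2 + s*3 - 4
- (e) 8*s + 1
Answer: c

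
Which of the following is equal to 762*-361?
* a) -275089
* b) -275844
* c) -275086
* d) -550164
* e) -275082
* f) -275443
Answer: e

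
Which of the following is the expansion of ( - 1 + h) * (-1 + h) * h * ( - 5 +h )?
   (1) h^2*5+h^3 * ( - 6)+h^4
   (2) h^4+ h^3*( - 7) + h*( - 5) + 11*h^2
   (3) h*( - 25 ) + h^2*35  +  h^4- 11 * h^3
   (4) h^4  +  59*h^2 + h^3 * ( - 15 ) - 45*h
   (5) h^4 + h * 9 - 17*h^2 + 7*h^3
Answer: 2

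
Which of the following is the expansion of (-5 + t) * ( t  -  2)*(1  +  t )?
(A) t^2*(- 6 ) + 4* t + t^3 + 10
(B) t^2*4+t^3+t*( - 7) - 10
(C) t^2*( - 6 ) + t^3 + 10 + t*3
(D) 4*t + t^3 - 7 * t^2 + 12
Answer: C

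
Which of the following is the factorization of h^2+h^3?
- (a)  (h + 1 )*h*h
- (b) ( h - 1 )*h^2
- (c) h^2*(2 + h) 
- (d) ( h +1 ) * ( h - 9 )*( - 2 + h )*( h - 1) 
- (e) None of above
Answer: a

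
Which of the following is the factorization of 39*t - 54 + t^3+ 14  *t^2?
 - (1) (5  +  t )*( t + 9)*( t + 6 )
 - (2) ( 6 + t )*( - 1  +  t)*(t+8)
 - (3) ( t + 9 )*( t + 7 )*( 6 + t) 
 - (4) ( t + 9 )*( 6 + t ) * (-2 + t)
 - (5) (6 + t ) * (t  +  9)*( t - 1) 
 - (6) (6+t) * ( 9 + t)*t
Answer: 5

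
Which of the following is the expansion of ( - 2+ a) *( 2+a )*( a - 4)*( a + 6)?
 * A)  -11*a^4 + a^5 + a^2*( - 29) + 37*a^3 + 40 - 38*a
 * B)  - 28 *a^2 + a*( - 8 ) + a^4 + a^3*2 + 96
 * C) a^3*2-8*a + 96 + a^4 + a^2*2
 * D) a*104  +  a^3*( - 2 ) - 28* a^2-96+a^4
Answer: B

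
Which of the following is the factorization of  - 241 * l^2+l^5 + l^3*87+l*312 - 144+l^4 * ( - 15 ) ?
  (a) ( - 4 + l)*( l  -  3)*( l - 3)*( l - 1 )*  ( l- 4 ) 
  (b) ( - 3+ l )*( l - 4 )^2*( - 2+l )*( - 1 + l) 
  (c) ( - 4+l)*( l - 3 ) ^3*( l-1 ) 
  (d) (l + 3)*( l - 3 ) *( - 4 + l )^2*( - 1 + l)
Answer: a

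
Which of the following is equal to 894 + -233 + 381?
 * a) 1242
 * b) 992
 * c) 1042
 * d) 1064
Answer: c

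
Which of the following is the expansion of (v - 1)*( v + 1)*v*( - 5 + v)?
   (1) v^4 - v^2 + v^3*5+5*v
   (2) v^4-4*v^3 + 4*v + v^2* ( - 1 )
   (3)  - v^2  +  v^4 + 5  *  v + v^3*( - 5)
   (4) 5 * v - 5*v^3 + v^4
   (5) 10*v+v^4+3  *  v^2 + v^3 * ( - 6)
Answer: 3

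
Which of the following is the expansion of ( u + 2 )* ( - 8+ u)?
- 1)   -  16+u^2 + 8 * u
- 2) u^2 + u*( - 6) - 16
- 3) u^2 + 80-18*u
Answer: 2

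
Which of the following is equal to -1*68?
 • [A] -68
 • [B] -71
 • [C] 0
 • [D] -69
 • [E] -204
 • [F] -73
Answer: A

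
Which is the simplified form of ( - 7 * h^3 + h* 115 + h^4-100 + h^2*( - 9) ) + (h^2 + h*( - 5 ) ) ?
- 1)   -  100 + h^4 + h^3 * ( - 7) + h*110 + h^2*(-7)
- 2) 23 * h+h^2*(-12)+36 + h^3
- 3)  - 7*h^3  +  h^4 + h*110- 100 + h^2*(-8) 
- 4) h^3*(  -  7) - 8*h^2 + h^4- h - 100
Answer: 3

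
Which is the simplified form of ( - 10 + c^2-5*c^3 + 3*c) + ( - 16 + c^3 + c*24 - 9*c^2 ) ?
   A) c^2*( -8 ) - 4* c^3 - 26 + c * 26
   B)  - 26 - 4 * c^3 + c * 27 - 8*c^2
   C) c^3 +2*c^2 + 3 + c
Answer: B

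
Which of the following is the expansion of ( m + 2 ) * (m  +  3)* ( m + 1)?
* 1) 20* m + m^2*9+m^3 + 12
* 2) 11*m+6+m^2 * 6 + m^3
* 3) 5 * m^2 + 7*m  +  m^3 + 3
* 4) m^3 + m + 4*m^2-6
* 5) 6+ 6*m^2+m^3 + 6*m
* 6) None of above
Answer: 2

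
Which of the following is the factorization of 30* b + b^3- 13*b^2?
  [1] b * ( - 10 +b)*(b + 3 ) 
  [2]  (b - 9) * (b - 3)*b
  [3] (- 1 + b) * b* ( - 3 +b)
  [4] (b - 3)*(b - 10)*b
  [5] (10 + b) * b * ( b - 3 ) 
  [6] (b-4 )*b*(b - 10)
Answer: 4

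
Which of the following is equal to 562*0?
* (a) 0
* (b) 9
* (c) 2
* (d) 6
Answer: a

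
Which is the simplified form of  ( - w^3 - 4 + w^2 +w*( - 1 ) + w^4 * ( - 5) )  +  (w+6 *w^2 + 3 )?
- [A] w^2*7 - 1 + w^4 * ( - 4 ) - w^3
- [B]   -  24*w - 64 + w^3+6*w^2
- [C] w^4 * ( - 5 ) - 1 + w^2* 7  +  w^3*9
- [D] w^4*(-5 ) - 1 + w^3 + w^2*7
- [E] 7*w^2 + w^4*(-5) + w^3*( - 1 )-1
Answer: E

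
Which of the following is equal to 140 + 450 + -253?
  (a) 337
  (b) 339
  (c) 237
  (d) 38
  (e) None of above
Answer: a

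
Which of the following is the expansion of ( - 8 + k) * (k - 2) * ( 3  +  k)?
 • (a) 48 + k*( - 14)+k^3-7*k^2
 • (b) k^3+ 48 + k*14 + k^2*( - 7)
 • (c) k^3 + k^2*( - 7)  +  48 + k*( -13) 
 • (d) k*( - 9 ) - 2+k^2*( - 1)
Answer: a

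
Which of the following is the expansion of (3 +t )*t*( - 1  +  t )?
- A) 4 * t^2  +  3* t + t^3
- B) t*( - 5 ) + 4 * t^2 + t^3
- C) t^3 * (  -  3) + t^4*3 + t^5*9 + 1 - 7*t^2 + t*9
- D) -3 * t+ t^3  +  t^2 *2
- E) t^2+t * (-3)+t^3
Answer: D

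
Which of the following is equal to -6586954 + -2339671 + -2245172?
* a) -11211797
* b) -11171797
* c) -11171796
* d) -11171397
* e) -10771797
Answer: b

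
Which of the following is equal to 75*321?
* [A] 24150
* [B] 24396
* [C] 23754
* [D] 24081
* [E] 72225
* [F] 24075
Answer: F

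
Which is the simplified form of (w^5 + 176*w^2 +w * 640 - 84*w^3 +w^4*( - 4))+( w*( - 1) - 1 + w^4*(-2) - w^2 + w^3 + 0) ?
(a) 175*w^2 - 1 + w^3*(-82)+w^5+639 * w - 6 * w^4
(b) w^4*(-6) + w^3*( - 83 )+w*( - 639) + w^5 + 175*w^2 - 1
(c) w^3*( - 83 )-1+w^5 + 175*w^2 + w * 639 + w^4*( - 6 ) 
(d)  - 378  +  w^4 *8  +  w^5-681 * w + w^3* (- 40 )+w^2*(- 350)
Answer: c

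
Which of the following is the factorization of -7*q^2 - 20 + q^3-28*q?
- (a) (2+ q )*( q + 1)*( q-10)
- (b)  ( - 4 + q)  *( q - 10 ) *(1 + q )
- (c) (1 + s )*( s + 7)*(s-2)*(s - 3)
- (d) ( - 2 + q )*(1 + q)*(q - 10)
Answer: a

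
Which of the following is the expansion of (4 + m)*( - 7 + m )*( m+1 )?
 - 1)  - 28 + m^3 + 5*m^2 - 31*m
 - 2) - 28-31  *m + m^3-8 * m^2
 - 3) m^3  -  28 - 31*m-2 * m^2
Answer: 3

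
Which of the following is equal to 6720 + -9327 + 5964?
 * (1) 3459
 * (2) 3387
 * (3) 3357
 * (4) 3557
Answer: 3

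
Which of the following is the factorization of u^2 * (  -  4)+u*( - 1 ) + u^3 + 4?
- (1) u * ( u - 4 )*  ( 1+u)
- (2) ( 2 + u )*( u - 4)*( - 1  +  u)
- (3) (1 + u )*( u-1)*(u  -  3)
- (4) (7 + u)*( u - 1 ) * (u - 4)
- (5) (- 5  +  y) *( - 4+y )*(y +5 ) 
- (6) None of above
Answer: 6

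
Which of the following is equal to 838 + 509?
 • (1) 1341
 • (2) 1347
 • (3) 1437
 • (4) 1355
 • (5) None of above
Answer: 2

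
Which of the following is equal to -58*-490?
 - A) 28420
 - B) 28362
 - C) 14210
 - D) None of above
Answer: A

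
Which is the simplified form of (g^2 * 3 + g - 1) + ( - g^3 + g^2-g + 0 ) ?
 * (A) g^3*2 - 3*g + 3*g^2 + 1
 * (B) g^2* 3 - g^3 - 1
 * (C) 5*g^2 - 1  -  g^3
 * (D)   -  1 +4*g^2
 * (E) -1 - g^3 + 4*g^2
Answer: E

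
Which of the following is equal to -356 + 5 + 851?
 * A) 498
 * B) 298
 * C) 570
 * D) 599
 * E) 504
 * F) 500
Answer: F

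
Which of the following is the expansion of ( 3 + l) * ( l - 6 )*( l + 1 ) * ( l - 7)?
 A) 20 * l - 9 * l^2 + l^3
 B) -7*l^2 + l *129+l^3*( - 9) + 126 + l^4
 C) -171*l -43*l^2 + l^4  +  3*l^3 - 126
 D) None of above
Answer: B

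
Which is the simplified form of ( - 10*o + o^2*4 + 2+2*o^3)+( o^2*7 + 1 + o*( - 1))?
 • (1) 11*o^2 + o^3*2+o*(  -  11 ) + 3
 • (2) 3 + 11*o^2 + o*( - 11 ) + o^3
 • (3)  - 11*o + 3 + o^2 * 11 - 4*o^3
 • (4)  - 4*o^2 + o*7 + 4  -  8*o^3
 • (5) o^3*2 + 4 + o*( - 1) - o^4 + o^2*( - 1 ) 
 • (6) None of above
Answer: 1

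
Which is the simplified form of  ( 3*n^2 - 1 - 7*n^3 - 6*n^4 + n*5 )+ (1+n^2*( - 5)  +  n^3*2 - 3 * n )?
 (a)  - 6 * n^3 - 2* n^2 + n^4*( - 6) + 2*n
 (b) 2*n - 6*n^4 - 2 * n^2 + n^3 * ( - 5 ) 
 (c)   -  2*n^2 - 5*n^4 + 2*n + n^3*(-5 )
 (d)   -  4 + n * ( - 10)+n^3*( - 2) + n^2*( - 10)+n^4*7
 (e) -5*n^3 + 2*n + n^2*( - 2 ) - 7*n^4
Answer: b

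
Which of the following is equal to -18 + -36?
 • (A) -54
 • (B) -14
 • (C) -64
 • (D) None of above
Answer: A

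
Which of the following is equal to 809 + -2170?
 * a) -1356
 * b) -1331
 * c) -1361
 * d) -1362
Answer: c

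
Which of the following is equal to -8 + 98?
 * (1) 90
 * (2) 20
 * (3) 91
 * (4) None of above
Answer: 1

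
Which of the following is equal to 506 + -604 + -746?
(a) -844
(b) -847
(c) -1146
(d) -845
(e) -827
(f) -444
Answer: a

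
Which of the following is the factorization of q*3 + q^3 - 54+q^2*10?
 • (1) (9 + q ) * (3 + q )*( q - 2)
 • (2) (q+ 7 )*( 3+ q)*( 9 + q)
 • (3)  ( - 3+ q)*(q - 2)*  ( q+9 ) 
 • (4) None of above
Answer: 1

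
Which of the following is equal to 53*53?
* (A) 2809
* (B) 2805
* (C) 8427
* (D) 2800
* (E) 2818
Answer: A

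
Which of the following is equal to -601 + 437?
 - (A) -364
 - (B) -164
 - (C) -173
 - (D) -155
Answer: B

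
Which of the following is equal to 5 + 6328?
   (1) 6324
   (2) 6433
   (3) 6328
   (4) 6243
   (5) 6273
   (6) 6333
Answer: 6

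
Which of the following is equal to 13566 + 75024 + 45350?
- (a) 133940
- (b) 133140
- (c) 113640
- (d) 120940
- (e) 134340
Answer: a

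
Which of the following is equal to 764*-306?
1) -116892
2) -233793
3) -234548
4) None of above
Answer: 4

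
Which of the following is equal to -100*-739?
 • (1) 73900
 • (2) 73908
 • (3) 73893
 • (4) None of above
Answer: 1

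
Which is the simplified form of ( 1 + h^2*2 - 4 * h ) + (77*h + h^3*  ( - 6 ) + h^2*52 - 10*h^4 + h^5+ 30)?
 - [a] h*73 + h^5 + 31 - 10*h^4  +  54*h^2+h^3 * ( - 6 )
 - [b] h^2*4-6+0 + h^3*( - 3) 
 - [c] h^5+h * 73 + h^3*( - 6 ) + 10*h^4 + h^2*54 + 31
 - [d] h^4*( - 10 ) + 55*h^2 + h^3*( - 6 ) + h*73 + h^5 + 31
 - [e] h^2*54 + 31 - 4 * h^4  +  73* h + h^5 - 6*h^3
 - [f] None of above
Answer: a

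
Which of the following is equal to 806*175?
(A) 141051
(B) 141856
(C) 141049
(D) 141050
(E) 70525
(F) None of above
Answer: D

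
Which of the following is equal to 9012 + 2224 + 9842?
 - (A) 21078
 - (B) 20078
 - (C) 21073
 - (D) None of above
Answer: A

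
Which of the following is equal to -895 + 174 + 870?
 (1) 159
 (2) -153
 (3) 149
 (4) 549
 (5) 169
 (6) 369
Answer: 3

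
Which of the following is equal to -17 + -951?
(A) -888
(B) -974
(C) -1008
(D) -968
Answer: D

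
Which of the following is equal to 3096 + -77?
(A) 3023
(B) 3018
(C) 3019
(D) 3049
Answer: C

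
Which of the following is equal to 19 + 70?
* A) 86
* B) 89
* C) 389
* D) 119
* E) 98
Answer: B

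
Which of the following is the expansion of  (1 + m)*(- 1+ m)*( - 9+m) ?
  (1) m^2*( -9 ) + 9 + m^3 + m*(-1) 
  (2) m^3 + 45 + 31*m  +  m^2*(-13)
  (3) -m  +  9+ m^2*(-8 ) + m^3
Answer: 1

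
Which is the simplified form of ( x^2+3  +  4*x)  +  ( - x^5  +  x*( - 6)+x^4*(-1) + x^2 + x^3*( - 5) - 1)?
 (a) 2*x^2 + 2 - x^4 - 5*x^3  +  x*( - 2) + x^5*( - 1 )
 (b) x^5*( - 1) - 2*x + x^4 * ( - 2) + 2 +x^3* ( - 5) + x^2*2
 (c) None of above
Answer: a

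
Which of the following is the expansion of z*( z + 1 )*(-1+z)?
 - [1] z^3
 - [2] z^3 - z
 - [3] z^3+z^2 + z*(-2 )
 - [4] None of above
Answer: 2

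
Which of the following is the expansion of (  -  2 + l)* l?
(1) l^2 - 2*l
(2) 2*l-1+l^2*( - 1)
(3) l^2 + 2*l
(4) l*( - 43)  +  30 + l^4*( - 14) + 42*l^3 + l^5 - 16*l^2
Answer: 1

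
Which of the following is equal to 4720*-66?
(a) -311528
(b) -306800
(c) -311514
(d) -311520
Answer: d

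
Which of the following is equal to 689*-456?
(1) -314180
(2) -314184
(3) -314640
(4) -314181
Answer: 2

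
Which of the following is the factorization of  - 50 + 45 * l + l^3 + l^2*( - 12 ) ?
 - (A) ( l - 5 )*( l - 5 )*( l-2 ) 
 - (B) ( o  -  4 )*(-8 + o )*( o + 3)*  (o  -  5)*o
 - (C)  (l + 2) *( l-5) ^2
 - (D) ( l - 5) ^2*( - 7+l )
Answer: A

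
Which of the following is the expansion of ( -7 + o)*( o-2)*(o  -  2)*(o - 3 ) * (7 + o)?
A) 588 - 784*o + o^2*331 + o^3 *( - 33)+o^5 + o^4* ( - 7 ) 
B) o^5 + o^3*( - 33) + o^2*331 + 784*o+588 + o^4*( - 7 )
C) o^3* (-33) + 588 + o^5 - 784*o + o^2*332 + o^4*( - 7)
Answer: A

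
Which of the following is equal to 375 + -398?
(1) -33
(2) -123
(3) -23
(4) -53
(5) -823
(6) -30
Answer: 3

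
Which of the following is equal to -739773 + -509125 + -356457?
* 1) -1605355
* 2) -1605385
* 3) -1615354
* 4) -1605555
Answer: 1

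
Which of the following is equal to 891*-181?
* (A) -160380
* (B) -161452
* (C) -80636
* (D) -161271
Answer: D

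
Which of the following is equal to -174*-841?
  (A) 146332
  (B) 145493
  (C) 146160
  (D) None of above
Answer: D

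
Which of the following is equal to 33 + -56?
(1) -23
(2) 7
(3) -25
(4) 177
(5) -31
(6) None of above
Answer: 1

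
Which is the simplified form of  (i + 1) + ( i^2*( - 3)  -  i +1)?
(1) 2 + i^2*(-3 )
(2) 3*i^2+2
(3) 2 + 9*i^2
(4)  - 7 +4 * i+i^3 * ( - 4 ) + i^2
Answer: 1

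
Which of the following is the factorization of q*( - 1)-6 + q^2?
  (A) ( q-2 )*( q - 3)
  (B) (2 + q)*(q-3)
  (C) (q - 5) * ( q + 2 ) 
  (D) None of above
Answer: B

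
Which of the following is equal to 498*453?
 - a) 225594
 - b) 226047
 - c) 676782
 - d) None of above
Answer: a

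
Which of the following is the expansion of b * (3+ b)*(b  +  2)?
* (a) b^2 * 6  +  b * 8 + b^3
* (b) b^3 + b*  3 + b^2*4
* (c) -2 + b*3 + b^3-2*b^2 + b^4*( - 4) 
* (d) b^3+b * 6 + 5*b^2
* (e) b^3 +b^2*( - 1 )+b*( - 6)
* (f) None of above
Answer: d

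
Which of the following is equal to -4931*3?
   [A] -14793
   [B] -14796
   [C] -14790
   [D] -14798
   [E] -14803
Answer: A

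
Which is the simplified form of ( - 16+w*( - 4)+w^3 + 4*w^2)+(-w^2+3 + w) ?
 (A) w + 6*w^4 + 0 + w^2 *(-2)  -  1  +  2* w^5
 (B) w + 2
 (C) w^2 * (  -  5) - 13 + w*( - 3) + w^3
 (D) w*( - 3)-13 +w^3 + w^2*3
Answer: D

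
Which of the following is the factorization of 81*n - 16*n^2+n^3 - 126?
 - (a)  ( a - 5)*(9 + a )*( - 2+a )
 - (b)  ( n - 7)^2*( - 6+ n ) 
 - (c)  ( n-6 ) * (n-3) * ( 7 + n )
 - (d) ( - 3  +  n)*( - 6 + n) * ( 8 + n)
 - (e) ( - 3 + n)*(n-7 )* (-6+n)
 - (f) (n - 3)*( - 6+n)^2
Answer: e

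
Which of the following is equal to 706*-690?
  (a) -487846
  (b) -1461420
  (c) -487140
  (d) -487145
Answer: c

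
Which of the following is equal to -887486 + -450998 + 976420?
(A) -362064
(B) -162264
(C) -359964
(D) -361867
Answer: A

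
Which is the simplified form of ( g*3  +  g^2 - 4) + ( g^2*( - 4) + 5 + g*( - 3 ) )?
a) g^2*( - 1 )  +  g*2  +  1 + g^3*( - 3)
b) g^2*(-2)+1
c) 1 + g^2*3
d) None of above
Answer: d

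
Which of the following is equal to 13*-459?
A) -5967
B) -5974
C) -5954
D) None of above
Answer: A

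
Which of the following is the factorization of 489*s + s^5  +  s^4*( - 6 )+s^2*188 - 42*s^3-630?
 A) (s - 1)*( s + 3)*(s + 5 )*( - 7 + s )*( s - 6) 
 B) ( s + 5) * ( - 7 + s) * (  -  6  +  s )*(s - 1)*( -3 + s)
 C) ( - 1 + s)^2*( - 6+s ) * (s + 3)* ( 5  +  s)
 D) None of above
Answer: A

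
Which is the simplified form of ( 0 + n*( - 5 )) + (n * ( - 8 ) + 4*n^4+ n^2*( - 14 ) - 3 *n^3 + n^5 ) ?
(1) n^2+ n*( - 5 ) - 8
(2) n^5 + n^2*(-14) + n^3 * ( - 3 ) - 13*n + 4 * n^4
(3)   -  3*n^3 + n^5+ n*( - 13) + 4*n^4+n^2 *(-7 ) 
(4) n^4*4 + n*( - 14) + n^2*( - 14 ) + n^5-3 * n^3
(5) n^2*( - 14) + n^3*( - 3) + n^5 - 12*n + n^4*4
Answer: 2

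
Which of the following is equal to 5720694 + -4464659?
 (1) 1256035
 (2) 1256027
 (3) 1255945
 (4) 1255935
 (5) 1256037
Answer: 1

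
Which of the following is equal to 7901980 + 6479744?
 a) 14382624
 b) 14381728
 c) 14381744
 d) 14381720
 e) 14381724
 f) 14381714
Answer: e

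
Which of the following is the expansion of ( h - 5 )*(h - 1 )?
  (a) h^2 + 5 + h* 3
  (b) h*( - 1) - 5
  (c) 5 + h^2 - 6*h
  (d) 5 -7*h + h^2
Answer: c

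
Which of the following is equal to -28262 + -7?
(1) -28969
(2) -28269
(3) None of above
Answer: 2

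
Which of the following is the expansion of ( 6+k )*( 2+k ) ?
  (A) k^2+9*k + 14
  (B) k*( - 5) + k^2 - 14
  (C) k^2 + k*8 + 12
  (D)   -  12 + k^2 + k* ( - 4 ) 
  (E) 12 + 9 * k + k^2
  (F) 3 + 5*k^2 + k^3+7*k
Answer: C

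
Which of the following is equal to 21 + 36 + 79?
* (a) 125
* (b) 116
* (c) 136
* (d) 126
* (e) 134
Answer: c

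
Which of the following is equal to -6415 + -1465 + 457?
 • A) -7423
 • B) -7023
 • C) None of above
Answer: A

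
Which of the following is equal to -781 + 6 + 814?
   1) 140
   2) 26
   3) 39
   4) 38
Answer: 3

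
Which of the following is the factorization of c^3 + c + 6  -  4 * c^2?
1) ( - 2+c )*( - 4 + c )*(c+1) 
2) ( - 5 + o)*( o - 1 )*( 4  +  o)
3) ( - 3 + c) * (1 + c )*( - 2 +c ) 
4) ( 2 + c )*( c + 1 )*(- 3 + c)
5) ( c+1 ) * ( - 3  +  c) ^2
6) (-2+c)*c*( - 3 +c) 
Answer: 3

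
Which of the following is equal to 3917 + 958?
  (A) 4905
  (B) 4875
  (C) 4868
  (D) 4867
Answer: B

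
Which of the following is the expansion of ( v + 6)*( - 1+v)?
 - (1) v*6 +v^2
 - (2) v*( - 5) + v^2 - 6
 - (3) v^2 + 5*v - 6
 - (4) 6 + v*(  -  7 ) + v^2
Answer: 3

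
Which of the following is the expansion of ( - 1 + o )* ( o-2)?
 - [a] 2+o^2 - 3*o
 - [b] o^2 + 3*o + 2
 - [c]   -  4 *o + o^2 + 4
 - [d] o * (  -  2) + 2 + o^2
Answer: a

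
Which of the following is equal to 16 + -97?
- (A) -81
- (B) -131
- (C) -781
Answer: A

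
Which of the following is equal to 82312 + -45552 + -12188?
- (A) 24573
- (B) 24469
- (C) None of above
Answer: C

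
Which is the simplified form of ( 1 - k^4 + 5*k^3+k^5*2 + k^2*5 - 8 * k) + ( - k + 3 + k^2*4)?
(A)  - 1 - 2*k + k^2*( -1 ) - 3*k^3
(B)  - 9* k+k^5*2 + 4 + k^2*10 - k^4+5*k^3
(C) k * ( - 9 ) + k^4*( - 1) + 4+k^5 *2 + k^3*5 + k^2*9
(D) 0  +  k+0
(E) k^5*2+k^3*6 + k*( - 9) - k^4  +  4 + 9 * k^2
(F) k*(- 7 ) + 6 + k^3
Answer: C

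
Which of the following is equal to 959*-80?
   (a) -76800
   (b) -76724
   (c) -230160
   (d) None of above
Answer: d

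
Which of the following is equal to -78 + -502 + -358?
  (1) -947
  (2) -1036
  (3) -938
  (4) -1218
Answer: 3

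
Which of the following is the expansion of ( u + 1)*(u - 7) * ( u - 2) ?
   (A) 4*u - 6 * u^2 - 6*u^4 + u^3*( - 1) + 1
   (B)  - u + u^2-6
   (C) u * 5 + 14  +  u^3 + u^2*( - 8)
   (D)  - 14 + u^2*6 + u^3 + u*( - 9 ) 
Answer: C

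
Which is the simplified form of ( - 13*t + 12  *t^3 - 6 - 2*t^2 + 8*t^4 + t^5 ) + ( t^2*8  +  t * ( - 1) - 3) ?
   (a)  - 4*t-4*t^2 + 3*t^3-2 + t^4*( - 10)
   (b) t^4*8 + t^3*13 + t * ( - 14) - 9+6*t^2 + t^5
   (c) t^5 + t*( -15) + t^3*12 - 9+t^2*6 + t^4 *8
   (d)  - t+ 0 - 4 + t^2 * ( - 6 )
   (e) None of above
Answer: e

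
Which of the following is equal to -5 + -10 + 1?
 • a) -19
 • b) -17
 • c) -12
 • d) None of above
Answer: d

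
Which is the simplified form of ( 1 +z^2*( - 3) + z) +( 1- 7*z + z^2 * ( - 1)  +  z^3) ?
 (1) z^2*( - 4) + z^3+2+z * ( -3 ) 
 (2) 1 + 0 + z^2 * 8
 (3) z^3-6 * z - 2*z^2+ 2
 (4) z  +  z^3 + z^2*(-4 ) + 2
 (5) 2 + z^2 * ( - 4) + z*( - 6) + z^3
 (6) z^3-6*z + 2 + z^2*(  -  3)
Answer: 5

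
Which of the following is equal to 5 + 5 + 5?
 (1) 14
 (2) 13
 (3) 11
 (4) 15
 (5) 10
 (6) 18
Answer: 4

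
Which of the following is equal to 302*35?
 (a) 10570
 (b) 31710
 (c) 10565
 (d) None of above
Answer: a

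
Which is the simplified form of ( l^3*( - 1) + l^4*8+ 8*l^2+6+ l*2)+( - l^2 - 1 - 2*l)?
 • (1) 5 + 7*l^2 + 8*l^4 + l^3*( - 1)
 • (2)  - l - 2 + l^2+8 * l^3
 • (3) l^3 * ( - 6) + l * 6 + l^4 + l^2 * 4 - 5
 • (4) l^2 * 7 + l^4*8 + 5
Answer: 1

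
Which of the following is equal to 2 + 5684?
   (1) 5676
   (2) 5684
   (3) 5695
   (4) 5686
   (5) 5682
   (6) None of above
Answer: 4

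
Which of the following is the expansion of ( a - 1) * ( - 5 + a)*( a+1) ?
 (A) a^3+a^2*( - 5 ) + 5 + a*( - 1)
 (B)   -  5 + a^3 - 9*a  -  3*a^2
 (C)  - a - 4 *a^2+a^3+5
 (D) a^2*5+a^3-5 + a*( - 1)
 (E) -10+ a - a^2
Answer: A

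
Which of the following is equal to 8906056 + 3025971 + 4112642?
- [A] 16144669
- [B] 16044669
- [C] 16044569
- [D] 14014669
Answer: B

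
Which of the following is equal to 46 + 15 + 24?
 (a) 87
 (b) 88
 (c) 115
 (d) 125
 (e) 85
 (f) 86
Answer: e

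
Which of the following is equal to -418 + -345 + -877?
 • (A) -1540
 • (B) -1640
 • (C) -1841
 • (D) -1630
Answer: B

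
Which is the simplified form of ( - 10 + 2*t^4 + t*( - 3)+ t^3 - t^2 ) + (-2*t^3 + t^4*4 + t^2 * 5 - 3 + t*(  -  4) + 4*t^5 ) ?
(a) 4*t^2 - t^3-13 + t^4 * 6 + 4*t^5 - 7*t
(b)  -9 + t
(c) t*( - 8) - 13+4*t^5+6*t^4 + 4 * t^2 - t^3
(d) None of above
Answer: a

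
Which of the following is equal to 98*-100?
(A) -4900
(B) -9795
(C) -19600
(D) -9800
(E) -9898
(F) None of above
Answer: D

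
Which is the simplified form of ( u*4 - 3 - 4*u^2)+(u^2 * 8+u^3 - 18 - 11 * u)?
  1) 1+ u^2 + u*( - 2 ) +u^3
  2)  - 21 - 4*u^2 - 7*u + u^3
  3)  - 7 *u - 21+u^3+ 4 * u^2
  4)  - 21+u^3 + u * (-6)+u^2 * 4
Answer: 3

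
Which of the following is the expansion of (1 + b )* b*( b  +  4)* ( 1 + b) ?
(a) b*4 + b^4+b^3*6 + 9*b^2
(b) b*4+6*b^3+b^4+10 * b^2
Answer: a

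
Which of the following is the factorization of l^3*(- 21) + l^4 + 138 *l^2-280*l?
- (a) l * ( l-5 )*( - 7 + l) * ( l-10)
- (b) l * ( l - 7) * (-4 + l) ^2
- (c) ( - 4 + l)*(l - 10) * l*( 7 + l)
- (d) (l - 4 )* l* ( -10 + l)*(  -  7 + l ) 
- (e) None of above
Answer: d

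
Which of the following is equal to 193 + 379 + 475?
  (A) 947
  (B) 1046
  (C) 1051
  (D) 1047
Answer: D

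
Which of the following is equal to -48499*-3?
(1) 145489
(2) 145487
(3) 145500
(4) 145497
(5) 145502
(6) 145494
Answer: 4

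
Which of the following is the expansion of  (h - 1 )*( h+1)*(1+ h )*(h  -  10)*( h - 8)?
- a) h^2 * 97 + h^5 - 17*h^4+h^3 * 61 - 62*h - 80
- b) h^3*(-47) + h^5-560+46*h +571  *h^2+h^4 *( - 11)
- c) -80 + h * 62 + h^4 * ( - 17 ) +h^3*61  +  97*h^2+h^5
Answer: a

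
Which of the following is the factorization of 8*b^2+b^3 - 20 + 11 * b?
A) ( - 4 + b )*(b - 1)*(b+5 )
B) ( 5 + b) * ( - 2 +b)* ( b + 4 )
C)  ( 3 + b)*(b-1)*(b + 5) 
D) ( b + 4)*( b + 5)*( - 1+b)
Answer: D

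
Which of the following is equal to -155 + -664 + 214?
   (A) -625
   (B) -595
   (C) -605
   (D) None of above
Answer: C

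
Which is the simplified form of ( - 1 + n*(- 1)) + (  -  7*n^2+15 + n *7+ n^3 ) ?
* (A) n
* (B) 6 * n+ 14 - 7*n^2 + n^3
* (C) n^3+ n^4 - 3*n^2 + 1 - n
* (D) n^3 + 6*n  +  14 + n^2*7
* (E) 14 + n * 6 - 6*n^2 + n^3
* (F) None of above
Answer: B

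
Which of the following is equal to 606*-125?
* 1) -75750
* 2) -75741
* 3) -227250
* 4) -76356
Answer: 1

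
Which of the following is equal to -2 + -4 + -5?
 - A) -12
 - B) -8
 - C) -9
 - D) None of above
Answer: D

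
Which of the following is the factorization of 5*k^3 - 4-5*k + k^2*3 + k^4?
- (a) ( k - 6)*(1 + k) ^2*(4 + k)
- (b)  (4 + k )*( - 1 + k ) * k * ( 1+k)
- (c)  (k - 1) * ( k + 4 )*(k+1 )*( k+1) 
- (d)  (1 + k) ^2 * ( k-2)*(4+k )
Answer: c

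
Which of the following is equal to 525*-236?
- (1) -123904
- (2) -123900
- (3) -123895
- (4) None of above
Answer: 2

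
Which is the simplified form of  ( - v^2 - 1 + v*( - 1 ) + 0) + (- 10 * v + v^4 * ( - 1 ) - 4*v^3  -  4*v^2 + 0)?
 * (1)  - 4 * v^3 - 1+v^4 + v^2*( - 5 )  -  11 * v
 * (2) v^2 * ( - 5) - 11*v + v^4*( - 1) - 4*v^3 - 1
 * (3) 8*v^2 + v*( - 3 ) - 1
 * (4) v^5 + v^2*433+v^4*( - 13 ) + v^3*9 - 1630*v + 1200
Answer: 2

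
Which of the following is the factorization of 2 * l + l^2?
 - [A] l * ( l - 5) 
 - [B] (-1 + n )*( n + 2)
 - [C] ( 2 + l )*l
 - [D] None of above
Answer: C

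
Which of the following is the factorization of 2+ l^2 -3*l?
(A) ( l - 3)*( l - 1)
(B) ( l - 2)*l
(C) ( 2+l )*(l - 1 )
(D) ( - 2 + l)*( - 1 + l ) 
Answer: D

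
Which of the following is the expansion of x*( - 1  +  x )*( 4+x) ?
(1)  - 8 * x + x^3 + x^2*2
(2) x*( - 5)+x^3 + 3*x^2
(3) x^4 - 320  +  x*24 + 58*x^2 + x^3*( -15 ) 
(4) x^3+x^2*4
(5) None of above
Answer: 5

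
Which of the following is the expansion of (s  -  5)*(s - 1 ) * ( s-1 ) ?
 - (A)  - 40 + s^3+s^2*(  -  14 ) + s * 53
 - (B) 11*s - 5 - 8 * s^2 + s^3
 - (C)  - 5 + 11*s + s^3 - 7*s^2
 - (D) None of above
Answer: C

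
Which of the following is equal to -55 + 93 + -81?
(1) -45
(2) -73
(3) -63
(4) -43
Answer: 4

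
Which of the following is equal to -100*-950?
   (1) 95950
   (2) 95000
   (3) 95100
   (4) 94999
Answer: 2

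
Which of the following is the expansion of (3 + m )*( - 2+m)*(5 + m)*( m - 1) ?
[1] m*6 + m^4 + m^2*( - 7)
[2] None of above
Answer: 2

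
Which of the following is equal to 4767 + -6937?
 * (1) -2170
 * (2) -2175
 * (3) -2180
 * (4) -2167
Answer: 1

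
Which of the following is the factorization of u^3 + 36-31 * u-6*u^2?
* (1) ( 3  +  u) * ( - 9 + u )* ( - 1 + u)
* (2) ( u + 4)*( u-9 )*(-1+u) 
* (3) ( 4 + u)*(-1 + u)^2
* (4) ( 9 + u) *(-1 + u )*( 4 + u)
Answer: 2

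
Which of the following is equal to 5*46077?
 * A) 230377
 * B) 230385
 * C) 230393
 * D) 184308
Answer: B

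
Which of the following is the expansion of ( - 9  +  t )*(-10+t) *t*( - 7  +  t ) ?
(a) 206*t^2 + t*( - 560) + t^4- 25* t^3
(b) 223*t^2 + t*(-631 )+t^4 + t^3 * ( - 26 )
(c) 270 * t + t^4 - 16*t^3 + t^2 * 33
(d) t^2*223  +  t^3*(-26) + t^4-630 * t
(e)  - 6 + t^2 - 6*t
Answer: d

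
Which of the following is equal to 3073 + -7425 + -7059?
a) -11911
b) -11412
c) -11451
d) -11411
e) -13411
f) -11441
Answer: d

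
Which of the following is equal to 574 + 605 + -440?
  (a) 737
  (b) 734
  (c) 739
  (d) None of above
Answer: c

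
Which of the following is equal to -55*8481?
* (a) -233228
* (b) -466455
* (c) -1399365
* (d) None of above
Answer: b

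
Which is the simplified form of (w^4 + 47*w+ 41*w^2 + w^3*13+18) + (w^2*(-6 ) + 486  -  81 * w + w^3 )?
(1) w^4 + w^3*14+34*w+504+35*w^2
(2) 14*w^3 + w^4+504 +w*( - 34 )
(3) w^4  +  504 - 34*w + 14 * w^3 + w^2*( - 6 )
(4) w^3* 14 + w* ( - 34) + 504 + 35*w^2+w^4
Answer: 4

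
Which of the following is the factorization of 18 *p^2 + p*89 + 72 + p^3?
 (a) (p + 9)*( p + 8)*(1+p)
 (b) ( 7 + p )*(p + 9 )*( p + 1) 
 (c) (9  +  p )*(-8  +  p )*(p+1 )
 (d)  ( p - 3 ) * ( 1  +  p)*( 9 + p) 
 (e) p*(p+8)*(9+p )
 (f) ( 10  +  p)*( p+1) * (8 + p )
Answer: a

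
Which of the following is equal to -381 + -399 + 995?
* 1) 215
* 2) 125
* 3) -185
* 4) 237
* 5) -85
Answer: 1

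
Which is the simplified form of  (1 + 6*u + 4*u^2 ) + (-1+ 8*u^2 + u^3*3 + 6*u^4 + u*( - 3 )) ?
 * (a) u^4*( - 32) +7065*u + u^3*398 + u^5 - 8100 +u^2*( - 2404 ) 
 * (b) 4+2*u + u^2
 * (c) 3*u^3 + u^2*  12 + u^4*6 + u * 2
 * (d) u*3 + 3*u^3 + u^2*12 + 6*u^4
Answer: d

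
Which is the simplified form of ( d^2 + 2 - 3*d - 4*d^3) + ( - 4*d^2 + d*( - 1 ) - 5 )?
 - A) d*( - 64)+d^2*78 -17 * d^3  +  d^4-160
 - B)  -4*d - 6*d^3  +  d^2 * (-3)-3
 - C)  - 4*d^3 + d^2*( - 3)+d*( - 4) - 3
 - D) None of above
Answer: C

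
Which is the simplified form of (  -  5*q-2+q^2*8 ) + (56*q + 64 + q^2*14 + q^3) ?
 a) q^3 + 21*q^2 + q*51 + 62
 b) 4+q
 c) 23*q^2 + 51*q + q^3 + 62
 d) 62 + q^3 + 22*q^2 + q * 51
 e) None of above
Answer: d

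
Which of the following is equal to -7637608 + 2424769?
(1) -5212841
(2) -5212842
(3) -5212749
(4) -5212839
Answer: 4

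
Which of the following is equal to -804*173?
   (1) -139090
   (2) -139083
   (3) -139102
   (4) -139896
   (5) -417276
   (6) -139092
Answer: 6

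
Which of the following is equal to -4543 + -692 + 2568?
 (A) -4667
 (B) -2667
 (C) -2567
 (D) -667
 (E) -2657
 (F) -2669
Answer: B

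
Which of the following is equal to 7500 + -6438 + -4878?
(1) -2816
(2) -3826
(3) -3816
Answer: 3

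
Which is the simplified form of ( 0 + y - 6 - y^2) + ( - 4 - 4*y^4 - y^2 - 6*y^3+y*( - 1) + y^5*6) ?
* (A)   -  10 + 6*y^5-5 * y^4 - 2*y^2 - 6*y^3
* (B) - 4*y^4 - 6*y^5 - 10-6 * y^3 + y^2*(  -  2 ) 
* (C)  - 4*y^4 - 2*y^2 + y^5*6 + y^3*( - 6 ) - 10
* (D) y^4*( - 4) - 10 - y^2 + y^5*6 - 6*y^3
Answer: C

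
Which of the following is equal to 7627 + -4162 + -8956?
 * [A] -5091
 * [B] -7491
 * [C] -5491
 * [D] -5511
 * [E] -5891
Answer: C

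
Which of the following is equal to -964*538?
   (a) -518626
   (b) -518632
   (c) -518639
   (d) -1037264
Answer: b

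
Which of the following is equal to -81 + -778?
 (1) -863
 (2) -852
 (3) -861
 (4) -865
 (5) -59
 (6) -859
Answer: 6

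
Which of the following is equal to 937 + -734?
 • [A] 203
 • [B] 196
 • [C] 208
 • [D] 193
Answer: A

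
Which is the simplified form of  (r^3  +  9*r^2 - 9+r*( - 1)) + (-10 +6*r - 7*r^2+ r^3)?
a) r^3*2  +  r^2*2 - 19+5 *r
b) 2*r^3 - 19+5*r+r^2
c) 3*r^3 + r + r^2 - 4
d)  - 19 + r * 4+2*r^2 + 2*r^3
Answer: a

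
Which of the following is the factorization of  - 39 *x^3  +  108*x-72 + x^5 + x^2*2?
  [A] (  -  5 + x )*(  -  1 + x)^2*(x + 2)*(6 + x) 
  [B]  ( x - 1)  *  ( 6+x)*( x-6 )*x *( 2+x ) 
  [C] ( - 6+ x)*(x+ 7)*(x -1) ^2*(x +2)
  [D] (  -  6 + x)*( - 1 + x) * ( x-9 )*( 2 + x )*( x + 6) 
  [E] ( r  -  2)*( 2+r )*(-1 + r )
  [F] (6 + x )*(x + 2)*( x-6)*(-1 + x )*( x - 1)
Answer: F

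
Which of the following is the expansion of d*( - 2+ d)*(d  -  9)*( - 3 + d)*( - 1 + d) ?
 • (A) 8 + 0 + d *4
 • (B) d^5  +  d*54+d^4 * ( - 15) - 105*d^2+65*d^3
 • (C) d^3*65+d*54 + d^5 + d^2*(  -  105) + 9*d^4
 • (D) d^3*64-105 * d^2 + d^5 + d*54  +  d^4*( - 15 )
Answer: B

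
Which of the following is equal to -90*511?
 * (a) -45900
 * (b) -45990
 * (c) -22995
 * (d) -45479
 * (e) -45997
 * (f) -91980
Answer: b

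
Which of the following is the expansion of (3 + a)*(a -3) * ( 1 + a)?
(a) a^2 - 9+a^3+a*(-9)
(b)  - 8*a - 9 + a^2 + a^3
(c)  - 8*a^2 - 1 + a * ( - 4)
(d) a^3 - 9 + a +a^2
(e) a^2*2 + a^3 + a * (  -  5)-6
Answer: a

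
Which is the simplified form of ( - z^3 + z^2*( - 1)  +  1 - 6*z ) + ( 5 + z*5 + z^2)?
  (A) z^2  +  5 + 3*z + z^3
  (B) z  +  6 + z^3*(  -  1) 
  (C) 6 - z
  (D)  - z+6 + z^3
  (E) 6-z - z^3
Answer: E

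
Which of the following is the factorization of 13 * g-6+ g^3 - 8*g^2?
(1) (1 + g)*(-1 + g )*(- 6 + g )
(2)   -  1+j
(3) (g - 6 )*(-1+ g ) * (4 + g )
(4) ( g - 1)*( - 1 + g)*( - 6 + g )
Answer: 4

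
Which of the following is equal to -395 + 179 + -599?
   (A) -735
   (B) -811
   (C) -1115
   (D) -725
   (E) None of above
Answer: E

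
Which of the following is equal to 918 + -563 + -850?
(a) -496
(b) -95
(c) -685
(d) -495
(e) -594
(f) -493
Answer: d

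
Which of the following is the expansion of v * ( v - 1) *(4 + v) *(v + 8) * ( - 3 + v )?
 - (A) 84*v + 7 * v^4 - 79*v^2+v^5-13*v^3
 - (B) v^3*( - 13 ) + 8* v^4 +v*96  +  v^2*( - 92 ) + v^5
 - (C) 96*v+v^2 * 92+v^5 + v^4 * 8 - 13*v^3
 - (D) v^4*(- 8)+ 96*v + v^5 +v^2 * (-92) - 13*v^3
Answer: B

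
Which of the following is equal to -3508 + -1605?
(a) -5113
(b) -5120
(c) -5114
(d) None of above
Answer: a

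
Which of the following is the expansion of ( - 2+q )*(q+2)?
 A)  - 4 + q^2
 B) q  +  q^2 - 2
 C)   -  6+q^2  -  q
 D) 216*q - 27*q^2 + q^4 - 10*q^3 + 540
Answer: A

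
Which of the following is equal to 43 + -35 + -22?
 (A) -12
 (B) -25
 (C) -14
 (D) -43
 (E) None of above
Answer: C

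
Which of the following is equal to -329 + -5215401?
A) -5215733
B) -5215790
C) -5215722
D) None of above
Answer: D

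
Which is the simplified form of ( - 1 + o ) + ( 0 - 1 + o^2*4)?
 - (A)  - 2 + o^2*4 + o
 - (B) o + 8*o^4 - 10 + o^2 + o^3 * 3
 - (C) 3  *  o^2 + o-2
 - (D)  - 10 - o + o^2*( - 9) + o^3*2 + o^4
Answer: A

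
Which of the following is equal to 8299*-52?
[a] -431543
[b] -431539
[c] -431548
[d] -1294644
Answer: c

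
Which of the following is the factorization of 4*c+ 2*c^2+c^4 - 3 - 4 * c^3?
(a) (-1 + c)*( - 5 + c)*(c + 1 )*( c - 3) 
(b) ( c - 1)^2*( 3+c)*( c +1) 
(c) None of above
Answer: c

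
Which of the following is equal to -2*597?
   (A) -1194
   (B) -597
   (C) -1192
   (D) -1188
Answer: A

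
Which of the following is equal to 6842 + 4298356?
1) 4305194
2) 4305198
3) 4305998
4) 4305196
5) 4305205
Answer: 2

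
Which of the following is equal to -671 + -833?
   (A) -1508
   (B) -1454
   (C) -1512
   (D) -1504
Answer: D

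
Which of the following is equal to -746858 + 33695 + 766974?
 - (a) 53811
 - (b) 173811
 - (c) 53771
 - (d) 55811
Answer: a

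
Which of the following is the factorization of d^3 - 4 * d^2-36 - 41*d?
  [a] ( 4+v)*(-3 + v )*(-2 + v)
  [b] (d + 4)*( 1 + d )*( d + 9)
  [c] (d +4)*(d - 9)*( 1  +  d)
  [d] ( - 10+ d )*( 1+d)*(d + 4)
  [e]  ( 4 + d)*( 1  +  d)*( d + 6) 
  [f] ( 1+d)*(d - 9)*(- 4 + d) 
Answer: c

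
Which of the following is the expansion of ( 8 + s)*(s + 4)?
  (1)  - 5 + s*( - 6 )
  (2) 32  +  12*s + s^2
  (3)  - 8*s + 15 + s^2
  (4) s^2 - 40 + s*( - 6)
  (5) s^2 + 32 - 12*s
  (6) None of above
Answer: 2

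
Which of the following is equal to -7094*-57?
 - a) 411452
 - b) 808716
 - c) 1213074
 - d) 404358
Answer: d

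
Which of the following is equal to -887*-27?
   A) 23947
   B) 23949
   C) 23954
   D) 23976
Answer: B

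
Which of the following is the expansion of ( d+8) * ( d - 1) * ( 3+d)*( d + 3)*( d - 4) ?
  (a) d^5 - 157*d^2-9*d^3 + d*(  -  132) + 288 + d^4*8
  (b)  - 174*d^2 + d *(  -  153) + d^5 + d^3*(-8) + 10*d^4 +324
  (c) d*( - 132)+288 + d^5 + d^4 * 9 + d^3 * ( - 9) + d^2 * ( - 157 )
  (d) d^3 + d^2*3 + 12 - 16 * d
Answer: c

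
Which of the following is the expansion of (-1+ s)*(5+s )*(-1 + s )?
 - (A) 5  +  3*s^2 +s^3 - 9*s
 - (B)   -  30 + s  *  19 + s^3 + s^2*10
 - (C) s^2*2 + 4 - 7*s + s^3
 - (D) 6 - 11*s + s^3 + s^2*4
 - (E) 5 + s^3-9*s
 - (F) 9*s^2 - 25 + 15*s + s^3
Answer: A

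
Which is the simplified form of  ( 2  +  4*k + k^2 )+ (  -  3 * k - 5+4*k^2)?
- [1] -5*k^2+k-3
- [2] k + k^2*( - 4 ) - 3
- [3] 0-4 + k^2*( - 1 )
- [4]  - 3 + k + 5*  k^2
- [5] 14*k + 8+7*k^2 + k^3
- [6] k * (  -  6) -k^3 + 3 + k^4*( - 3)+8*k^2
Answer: 4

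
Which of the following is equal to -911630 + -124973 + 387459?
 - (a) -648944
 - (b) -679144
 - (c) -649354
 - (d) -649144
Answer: d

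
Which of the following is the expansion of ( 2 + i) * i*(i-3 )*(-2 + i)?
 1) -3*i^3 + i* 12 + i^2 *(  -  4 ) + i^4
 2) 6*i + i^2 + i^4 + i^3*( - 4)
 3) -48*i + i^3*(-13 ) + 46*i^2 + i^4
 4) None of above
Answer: 1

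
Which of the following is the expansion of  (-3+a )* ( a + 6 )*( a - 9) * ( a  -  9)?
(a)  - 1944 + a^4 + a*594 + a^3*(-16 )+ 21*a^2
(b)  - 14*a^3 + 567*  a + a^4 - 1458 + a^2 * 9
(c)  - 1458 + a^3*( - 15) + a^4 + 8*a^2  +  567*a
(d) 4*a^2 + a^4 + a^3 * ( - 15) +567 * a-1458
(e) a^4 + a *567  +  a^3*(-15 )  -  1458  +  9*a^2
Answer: e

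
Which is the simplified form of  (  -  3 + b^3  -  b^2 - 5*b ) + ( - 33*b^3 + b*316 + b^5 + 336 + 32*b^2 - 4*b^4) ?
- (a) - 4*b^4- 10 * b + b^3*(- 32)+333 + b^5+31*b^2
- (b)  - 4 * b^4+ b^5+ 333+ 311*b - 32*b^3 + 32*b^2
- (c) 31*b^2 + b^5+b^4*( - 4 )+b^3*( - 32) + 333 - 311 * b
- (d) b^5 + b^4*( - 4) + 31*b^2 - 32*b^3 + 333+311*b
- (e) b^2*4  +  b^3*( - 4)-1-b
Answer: d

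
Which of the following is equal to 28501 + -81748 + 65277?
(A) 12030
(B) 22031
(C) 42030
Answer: A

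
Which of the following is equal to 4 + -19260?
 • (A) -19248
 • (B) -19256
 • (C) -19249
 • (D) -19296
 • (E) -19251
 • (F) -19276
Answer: B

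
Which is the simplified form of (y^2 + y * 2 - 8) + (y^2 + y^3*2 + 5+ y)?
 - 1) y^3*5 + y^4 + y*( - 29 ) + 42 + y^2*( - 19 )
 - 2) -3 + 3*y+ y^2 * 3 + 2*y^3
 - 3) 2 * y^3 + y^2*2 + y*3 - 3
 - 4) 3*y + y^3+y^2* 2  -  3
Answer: 3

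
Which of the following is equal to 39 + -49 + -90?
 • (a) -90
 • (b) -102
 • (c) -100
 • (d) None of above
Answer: c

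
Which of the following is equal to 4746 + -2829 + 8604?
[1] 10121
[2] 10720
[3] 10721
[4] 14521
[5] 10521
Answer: 5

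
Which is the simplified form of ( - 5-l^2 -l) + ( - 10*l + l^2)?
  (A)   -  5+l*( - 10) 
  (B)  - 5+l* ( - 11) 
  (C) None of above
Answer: B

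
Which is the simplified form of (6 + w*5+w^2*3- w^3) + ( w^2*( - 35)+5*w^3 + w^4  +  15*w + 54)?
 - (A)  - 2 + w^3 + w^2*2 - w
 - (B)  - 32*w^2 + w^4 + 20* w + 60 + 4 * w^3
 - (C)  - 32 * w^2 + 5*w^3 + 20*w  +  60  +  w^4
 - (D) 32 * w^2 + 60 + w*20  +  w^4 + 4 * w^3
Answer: B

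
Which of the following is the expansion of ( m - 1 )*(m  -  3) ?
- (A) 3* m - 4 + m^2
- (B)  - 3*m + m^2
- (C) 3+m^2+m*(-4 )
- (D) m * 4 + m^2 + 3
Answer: C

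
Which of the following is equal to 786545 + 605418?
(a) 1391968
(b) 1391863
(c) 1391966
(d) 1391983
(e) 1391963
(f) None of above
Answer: e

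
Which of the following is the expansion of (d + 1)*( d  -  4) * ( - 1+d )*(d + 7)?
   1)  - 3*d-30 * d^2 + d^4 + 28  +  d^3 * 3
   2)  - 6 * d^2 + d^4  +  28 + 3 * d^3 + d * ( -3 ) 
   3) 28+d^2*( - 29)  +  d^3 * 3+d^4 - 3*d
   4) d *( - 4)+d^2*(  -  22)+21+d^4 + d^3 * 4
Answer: 3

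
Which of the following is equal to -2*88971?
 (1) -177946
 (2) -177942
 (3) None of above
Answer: 2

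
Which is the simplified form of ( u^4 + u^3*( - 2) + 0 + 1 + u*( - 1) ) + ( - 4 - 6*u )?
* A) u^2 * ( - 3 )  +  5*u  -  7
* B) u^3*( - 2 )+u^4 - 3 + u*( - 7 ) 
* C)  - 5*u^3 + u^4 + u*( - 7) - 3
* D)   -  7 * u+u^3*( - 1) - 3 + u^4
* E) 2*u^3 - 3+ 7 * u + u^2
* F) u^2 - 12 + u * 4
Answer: B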